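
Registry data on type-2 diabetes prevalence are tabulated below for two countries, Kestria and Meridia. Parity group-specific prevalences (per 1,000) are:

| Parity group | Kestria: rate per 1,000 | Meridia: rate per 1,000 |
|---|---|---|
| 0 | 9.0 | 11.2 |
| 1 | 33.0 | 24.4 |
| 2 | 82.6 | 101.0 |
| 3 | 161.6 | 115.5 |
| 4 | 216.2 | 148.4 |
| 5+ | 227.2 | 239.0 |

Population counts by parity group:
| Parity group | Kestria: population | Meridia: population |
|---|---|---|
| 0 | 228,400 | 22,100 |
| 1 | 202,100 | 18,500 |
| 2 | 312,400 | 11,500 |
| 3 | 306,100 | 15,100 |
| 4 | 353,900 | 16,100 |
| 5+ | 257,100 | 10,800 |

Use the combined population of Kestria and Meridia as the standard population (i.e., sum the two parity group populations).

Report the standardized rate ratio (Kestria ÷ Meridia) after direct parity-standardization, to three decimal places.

Combined standard total = 1,754,100; weights = 0.1428, 0.1258, 0.1847, 0.1831, 0.2109, 0.1527.
Kestria: 0.1428×9.0 + 0.1258×33.0 + 0.1847×82.6 + 0.1831×161.6 + 0.2109×216.2 + 0.1527×227.2 = 130.5828 per 1,000.
Meridia: 0.1428×11.2 + 0.1258×24.4 + 0.1847×101.0 + 0.1831×115.5 + 0.2109×148.4 + 0.1527×239.0 = 112.2723 per 1,000.
Ratio = 130.5828 ÷ 112.2723 = 1.16309.

1.163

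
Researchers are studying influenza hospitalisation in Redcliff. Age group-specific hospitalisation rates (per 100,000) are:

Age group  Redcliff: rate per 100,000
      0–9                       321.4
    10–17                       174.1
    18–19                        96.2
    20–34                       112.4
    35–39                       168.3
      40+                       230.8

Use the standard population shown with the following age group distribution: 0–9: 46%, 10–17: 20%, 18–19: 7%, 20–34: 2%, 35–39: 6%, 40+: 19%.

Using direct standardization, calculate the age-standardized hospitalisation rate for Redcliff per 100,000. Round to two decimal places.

245.60

Standard weights: 0.46, 0.20, 0.07, 0.02, 0.06, 0.19.
Standardized rate: 0.4600×321.4 + 0.2000×174.1 + 0.0700×96.2 + 0.0200×112.4 + 0.0600×168.3 + 0.1900×230.8 = 245.5960 per 100,000.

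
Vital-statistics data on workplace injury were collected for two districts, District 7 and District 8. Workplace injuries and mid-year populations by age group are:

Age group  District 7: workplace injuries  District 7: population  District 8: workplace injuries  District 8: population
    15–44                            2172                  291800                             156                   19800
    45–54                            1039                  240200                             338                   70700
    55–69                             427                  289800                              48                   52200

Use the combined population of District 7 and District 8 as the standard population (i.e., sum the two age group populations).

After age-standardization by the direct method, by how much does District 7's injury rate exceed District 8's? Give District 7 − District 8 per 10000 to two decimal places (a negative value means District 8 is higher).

Age-specific rates per 10000 for District 7: 74.43, 43.26, 14.73.
For District 8: 78.79, 47.81, 9.20.
Combined standard total = 964500; weights = 0.3231, 0.3223, 0.3546.
District 7: 0.3231×74.43 + 0.3223×43.26 + 0.3546×14.73 = 43.2152 per 10000.
District 8: 0.3231×78.79 + 0.3223×47.81 + 0.3546×9.20 = 44.1250 per 10000.
Difference = 43.2152 − 44.1250 = -0.9097.

-0.91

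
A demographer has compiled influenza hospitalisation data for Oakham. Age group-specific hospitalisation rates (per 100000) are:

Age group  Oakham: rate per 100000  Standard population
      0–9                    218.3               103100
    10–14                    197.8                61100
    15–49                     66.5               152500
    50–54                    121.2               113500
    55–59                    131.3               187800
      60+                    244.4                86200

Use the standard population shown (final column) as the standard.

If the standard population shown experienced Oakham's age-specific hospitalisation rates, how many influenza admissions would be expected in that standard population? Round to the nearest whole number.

Expected influenza admissions = Σ (standard pop × age-specific rate ÷ 100000)
= 103100×218.3/100000 + 61100×197.8/100000 + 152500×66.5/100000 + 113500×121.2/100000 + 187800×131.3/100000 + 86200×244.4/100000
= 225.07 + 120.86 + 101.41 + 137.56 + 246.58 + 210.67 = 1042.15.

1042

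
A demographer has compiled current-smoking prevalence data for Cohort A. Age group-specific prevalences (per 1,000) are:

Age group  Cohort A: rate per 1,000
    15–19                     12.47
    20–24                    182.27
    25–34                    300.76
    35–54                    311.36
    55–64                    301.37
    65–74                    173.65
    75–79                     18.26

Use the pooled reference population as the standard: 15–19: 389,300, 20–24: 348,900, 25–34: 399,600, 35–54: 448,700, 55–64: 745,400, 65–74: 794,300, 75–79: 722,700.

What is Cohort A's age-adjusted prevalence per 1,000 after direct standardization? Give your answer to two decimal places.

182.94

Standard total = 3,848,900; weights = 0.1011, 0.0906, 0.1038, 0.1166, 0.1937, 0.2064, 0.1878.
Standardized rate: 0.1011×12.47 + 0.0906×182.27 + 0.1038×300.76 + 0.1166×311.36 + 0.1937×301.37 + 0.2064×173.65 + 0.1878×18.26 = 182.9373 per 1,000.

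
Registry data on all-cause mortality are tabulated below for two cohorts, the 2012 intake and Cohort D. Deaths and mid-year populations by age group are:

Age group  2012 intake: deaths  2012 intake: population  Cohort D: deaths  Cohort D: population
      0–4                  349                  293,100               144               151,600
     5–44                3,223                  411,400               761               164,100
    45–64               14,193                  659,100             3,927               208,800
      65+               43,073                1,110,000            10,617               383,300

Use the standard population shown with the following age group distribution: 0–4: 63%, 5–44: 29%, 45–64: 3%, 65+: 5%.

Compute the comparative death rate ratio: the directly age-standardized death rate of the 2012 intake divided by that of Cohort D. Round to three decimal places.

1.441

Age-specific rates per 1,000 for the 2012 intake: 1.191, 7.834, 21.534, 38.805.
For Cohort D: 0.950, 4.637, 18.807, 27.699.
Standard weights: 0.63, 0.29, 0.03, 0.05.
The 2012 intake: 0.6300×1.191 + 0.2900×7.834 + 0.0300×21.534 + 0.0500×38.805 = 5.6083 per 1,000.
Cohort D: 0.6300×0.950 + 0.2900×4.637 + 0.0300×18.807 + 0.0500×27.699 = 3.8924 per 1,000.
Ratio = 5.6083 ÷ 3.8924 = 1.44082.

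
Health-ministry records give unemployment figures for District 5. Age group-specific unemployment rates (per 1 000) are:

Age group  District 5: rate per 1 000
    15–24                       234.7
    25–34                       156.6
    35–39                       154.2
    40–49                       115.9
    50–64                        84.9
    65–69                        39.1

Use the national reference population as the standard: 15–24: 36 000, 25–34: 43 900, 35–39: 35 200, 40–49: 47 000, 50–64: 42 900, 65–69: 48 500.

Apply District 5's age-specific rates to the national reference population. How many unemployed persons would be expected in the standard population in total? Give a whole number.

31738

Expected unemployed persons = Σ (standard pop × age-specific rate ÷ 1 000)
= 36 000×234.7/1 000 + 43 900×156.6/1 000 + 35 200×154.2/1 000 + 47 000×115.9/1 000 + 42 900×84.9/1 000 + 48 500×39.1/1 000
= 8449.20 + 6874.74 + 5427.84 + 5447.30 + 3642.21 + 1896.35 = 31737.64.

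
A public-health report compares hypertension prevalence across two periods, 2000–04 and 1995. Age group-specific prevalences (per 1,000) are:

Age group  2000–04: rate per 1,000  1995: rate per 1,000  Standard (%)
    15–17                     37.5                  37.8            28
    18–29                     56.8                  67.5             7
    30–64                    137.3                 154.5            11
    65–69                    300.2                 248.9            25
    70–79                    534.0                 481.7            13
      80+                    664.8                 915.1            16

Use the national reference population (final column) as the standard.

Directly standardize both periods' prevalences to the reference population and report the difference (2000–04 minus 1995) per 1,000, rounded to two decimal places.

Standard weights: 0.28, 0.07, 0.11, 0.25, 0.13, 0.16.
2000–04: 0.2800×37.5 + 0.0700×56.8 + 0.1100×137.3 + 0.2500×300.2 + 0.1300×534.0 + 0.1600×664.8 = 280.4170 per 1,000.
1995: 0.2800×37.8 + 0.0700×67.5 + 0.1100×154.5 + 0.2500×248.9 + 0.1300×481.7 + 0.1600×915.1 = 303.5660 per 1,000.
Difference = 280.4170 − 303.5660 = -23.1490.

-23.15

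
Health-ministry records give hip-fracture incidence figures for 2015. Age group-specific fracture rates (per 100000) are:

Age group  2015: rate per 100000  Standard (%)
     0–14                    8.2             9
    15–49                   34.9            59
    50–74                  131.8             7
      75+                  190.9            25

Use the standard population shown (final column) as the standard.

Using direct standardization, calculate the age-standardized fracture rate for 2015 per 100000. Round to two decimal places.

Standard weights: 0.09, 0.59, 0.07, 0.25.
Standardized rate: 0.0900×8.2 + 0.5900×34.9 + 0.0700×131.8 + 0.2500×190.9 = 78.2800 per 100000.

78.28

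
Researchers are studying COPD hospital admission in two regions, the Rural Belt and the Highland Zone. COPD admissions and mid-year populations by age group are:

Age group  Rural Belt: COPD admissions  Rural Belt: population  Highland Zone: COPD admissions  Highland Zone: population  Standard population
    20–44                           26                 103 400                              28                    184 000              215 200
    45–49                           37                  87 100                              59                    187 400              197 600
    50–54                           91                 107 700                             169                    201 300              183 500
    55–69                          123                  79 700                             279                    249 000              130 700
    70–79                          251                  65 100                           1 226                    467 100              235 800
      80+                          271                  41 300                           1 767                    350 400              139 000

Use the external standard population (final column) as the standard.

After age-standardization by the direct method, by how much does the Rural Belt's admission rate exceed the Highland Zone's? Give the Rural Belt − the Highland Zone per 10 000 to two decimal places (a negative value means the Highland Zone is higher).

Age-specific rates per 10 000 for the Rural Belt: 2.51, 4.25, 8.45, 15.43, 38.56, 65.62.
For the Highland Zone: 1.52, 3.15, 8.40, 11.20, 26.25, 50.43.
Standard total = 1 101 800; weights = 0.1953, 0.1793, 0.1665, 0.1186, 0.2140, 0.1262.
The Rural Belt: 0.1953×2.51 + 0.1793×4.25 + 0.1665×8.45 + 0.1186×15.43 + 0.2140×38.56 + 0.1262×65.62 = 21.0205 per 10 000.
The Highland Zone: 0.1953×1.52 + 0.1793×3.15 + 0.1665×8.40 + 0.1186×11.20 + 0.2140×26.25 + 0.1262×50.43 = 15.5683 per 10 000.
Difference = 21.0205 − 15.5683 = 5.4522.

5.45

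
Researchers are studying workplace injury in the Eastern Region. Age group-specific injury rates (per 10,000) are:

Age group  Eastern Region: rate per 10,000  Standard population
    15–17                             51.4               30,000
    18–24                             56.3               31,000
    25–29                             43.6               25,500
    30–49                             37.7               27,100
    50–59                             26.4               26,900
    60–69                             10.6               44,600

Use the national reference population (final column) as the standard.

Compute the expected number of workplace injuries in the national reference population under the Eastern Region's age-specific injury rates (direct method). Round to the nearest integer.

660

Expected workplace injuries = Σ (standard pop × age-specific rate ÷ 10,000)
= 30,000×51.4/10,000 + 31,000×56.3/10,000 + 25,500×43.6/10,000 + 27,100×37.7/10,000 + 26,900×26.4/10,000 + 44,600×10.6/10,000
= 154.20 + 174.53 + 111.18 + 102.17 + 71.02 + 47.28 = 660.37.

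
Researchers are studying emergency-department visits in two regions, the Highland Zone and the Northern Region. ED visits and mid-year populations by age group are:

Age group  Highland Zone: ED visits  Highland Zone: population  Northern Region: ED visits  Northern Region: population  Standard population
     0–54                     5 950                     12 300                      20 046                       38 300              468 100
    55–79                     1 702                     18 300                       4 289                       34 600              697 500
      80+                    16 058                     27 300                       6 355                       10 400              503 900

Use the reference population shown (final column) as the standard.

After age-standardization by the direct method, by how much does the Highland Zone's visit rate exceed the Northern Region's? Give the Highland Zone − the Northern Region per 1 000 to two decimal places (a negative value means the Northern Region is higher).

Age-specific rates per 1 000 for the Highland Zone: 483.740, 93.005, 588.205.
For the Northern Region: 523.394, 123.960, 611.058.
Standard total = 1 669 500; weights = 0.2804, 0.4178, 0.3018.
The Highland Zone: 0.2804×483.740 + 0.4178×93.005 + 0.3018×588.205 = 352.0255 per 1 000.
The Northern Region: 0.2804×523.394 + 0.4178×123.960 + 0.3018×611.058 = 382.9737 per 1 000.
Difference = 352.0255 − 382.9737 = -30.9483.

-30.95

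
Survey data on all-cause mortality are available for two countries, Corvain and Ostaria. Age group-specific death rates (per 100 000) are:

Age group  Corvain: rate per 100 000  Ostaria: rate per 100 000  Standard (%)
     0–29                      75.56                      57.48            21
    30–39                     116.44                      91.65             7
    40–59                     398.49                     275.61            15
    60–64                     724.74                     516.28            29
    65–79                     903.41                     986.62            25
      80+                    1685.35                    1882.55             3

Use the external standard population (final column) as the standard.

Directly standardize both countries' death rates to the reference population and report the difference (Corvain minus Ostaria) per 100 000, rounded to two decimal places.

57.70

Standard weights: 0.21, 0.07, 0.15, 0.29, 0.25, 0.03.
Corvain: 0.2100×75.56 + 0.0700×116.44 + 0.1500×398.49 + 0.2900×724.74 + 0.2500×903.41 + 0.0300×1685.35 = 570.3795 per 100 000.
Ostaria: 0.2100×57.48 + 0.0700×91.65 + 0.1500×275.61 + 0.2900×516.28 + 0.2500×986.62 + 0.0300×1882.55 = 512.6805 per 100 000.
Difference = 570.3795 − 512.6805 = 57.6990.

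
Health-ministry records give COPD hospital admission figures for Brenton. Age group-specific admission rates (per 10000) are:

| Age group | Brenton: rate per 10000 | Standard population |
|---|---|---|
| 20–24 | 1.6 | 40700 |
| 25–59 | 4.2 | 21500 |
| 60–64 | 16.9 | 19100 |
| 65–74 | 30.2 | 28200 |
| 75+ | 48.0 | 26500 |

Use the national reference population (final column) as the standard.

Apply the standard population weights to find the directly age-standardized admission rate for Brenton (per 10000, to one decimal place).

19.1

Standard total = 136000; weights = 0.2993, 0.1581, 0.1404, 0.2074, 0.1949.
Standardized rate: 0.2993×1.6 + 0.1581×4.2 + 0.1404×16.9 + 0.2074×30.2 + 0.1949×48.0 = 19.1313 per 10000.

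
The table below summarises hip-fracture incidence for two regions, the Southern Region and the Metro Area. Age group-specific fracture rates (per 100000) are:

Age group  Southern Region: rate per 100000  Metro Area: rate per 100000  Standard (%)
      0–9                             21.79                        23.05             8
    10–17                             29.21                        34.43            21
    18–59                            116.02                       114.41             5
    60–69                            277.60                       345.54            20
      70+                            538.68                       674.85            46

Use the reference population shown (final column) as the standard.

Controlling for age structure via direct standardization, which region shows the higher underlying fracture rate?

Standard weights: 0.08, 0.21, 0.05, 0.20, 0.46.
The Southern Region: 0.0800×21.79 + 0.2100×29.21 + 0.0500×116.02 + 0.2000×277.60 + 0.4600×538.68 = 316.9911 per 100000.
The Metro Area: 0.0800×23.05 + 0.2100×34.43 + 0.0500×114.41 + 0.2000×345.54 + 0.4600×674.85 = 394.3338 per 100000.

Metro Area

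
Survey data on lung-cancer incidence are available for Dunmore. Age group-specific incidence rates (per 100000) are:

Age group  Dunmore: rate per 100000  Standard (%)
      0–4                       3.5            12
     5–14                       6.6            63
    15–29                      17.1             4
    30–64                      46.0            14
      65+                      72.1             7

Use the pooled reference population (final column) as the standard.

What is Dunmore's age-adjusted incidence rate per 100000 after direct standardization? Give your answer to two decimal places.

Standard weights: 0.12, 0.63, 0.04, 0.14, 0.07.
Standardized rate: 0.1200×3.5 + 0.6300×6.6 + 0.0400×17.1 + 0.1400×46.0 + 0.0700×72.1 = 16.7490 per 100000.

16.75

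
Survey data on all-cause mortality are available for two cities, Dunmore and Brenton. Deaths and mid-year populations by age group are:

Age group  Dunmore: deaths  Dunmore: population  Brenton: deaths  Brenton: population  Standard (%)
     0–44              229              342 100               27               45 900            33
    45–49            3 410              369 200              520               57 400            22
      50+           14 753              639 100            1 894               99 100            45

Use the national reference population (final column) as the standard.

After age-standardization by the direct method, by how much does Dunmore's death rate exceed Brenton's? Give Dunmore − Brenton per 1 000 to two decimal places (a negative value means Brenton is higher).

1.85

Age-specific rates per 1 000 for Dunmore: 0.669, 9.236, 23.084.
For Brenton: 0.588, 9.059, 19.112.
Standard weights: 0.33, 0.22, 0.45.
Dunmore: 0.3300×0.669 + 0.2200×9.236 + 0.4500×23.084 = 12.6407 per 1 000.
Brenton: 0.3300×0.588 + 0.2200×9.059 + 0.4500×19.112 = 10.7876 per 1 000.
Difference = 12.6407 − 10.7876 = 1.8531.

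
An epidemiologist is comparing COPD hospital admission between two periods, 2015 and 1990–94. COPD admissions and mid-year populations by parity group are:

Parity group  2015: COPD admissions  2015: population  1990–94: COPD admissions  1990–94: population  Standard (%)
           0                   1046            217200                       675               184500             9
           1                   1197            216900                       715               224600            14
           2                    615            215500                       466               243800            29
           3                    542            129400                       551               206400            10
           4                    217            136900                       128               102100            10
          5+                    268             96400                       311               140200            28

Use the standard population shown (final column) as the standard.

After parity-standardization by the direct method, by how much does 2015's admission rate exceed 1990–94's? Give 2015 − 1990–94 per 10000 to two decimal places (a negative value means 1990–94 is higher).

10.47

Parity-specific rates per 10000 for 2015: 48.16, 55.19, 28.54, 41.89, 15.85, 27.80.
For 1990–94: 36.59, 31.83, 19.11, 26.70, 12.54, 22.18.
Standard weights: 0.09, 0.14, 0.29, 0.10, 0.10, 0.28.
2015: 0.0900×48.16 + 0.1400×55.19 + 0.2900×28.54 + 0.1000×41.89 + 0.1000×15.85 + 0.2800×27.80 = 33.8944 per 10000.
1990–94: 0.0900×36.59 + 0.1400×31.83 + 0.2900×19.11 + 0.1000×26.70 + 0.1000×12.54 + 0.2800×22.18 = 23.4269 per 10000.
Difference = 33.8944 − 23.4269 = 10.4675.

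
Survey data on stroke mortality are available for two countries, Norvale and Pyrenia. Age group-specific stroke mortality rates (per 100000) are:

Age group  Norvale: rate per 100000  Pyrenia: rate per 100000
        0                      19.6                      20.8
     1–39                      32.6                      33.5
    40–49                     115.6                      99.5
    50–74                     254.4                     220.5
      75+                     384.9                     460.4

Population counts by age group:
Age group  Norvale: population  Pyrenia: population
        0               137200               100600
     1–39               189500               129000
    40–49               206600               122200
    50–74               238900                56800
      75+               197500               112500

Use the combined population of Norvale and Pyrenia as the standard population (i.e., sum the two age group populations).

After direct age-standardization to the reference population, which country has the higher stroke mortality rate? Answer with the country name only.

Combined standard total = 1490800; weights = 0.1595, 0.2136, 0.2206, 0.1983, 0.2079.
Norvale: 0.1595×19.6 + 0.2136×32.6 + 0.2206×115.6 + 0.1983×254.4 + 0.2079×384.9 = 166.0842 per 100000.
Pyrenia: 0.1595×20.8 + 0.2136×33.5 + 0.2206×99.5 + 0.1983×220.5 + 0.2079×460.4 = 171.8926 per 100000.
The crude rates (174.84 vs 159.07) would put Norvale higher, but that reflects its age composition; once standardized to a common age structure, Pyrenia has the higher underlying rate.

Pyrenia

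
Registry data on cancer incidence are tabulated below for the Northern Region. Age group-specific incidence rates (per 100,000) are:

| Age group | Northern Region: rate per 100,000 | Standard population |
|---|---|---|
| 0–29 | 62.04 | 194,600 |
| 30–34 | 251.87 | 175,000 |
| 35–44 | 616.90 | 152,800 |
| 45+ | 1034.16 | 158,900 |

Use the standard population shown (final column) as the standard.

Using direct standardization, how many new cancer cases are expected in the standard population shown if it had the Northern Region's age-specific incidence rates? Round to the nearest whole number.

3147

Expected new cancer cases = Σ (standard pop × age-specific rate ÷ 100,000)
= 194,600×62.04/100,000 + 175,000×251.87/100,000 + 152,800×616.90/100,000 + 158,900×1034.16/100,000
= 120.73 + 440.77 + 942.62 + 1643.28 = 3147.41.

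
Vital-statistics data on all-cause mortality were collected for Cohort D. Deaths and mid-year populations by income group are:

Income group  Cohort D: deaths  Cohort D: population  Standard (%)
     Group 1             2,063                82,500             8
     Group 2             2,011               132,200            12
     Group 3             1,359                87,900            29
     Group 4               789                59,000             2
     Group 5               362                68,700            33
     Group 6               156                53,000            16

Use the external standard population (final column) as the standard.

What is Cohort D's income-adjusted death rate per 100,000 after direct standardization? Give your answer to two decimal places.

1078.68

Income-specific rates per 100,000 for Cohort D: 2500.61, 1521.18, 1546.08, 1337.29, 526.93, 294.34.
Standard weights: 0.08, 0.12, 0.29, 0.02, 0.33, 0.16.
Standardized rate: 0.0800×2500.61 + 0.1200×1521.18 + 0.2900×1546.08 + 0.0200×1337.29 + 0.3300×526.93 + 0.1600×294.34 = 1078.6784 per 100,000.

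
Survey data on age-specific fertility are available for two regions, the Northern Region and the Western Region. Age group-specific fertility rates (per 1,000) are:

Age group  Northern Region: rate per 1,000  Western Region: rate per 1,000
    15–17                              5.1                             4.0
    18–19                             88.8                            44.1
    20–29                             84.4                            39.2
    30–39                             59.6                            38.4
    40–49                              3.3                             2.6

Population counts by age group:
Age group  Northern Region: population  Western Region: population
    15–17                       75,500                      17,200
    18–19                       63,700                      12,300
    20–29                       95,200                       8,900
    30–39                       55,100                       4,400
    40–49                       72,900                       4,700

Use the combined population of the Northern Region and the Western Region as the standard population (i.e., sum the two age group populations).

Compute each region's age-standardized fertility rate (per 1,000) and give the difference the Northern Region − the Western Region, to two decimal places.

23.23

Combined standard total = 409,900; weights = 0.2262, 0.1854, 0.2540, 0.1452, 0.1893.
The Northern Region: 0.2262×5.1 + 0.1854×88.8 + 0.2540×84.4 + 0.1452×59.6 + 0.1893×3.3 = 48.3286 per 1,000.
The Western Region: 0.2262×4.0 + 0.1854×44.1 + 0.2540×39.2 + 0.1452×38.4 + 0.1893×2.6 = 25.1029 per 1,000.
Difference = 48.3286 − 25.1029 = 23.2257.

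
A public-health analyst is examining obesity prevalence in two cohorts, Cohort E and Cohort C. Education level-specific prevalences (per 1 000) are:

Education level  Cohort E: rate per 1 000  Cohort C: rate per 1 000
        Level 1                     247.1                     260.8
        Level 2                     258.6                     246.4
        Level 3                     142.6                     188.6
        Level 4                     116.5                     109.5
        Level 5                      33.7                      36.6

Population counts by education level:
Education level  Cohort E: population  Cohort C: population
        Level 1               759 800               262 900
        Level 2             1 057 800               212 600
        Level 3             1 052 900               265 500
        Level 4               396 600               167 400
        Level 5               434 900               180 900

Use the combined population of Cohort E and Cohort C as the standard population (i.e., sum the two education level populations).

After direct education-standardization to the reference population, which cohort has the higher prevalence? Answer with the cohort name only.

Cohort C

Combined standard total = 4 791 300; weights = 0.2134, 0.2651, 0.2752, 0.1177, 0.1285.
Cohort E: 0.2134×247.1 + 0.2651×258.6 + 0.2752×142.6 + 0.1177×116.5 + 0.1285×33.7 = 178.5939 per 1 000.
Cohort C: 0.2134×260.8 + 0.2651×246.4 + 0.2752×188.6 + 0.1177×109.5 + 0.1285×36.6 = 190.4897 per 1 000.
The crude rates (181.60 vs 179.91) would put Cohort E higher, but that reflects its education composition; once standardized to a common education structure, Cohort C has the higher underlying rate.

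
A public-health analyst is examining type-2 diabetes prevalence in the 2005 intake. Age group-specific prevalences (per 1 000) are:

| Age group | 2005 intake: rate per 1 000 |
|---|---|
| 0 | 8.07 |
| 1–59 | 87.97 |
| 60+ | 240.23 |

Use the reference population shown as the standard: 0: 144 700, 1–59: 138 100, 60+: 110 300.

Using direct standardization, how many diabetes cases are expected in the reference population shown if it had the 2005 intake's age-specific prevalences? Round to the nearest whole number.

39814

Expected diabetes cases = Σ (standard pop × age-specific rate ÷ 1 000)
= 144 700×8.07/1 000 + 138 100×87.97/1 000 + 110 300×240.23/1 000
= 1167.73 + 12148.66 + 26497.37 = 39813.75.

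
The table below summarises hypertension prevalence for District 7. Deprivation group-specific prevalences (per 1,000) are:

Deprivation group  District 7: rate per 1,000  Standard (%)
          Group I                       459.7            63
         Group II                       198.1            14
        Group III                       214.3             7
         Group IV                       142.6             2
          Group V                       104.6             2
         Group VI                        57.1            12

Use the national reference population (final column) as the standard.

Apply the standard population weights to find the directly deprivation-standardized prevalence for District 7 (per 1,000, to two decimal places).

Standard weights: 0.63, 0.14, 0.07, 0.02, 0.02, 0.12.
Standardized rate: 0.6300×459.7 + 0.1400×198.1 + 0.0700×214.3 + 0.0200×142.6 + 0.0200×104.6 + 0.1200×57.1 = 344.1420 per 1,000.

344.14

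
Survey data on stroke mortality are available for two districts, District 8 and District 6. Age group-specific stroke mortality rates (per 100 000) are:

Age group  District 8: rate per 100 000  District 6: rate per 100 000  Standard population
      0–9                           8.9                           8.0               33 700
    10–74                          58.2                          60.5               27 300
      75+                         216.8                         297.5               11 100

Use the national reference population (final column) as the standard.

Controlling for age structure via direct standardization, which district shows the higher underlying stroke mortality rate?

Standard total = 72 100; weights = 0.4674, 0.3786, 0.1540.
District 8: 0.4674×8.9 + 0.3786×58.2 + 0.1540×216.8 = 59.5738 per 100 000.
District 6: 0.4674×8.0 + 0.3786×60.5 + 0.1540×297.5 = 72.4480 per 100 000.

District 6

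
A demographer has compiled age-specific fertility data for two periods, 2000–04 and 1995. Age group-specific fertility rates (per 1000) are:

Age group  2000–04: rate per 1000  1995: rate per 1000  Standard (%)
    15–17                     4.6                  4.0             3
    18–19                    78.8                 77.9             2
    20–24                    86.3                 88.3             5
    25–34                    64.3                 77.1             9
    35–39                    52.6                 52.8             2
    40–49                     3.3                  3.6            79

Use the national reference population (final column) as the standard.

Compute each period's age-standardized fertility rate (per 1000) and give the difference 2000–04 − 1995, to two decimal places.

-1.46

Standard weights: 0.03, 0.02, 0.05, 0.09, 0.02, 0.79.
2000–04: 0.0300×4.6 + 0.0200×78.8 + 0.0500×86.3 + 0.0900×64.3 + 0.0200×52.6 + 0.7900×3.3 = 15.4750 per 1000.
1995: 0.0300×4.0 + 0.0200×77.9 + 0.0500×88.3 + 0.0900×77.1 + 0.0200×52.8 + 0.7900×3.6 = 16.9320 per 1000.
Difference = 15.4750 − 16.9320 = -1.4570.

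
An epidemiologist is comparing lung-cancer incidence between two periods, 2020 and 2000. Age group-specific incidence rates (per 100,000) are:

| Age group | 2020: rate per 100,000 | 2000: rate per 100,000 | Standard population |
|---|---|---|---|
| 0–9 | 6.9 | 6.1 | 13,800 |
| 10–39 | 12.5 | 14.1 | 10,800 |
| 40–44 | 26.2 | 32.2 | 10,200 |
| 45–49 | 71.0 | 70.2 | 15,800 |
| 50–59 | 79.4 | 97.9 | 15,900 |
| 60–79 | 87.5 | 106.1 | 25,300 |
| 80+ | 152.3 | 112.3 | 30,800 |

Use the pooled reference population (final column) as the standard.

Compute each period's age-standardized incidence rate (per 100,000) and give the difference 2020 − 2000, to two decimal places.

3.36

Standard total = 122,600; weights = 0.1126, 0.0881, 0.0832, 0.1289, 0.1297, 0.2064, 0.2512.
2020: 0.1126×6.9 + 0.0881×12.5 + 0.0832×26.2 + 0.1289×71.0 + 0.1297×79.4 + 0.2064×87.5 + 0.2512×152.3 = 79.8231 per 100,000.
2000: 0.1126×6.1 + 0.0881×14.1 + 0.0832×32.2 + 0.1289×70.2 + 0.1297×97.9 + 0.2064×106.1 + 0.2512×112.3 = 76.4587 per 100,000.
Difference = 79.8231 − 76.4587 = 3.3644.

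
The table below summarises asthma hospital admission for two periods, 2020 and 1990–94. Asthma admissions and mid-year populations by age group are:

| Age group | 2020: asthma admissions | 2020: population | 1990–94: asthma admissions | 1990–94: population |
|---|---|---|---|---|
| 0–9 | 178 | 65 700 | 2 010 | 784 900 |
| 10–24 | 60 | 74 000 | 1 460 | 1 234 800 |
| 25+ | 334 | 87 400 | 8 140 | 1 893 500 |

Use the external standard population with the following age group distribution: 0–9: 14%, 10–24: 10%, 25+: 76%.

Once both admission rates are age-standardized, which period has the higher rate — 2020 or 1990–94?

Age-specific rates per 10 000 for 2020: 27.09, 8.11, 38.22.
For 1990–94: 25.61, 11.82, 42.99.
Standard weights: 0.14, 0.10, 0.76.
2020: 0.1400×27.09 + 0.1000×8.11 + 0.7600×38.22 = 33.6473 per 10 000.
1990–94: 0.1400×25.61 + 0.1000×11.82 + 0.7600×42.99 = 37.4393 per 10 000.

1990–94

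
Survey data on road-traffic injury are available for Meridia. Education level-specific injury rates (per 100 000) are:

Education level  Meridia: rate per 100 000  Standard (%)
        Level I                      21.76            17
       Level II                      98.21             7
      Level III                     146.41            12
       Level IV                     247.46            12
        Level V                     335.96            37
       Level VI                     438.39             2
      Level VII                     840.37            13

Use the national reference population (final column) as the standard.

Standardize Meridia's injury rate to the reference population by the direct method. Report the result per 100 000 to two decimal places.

Standard weights: 0.17, 0.07, 0.12, 0.12, 0.37, 0.02, 0.13.
Standardized rate: 0.1700×21.76 + 0.0700×98.21 + 0.1200×146.41 + 0.1200×247.46 + 0.3700×335.96 + 0.0200×438.39 + 0.1300×840.37 = 300.1594 per 100 000.

300.16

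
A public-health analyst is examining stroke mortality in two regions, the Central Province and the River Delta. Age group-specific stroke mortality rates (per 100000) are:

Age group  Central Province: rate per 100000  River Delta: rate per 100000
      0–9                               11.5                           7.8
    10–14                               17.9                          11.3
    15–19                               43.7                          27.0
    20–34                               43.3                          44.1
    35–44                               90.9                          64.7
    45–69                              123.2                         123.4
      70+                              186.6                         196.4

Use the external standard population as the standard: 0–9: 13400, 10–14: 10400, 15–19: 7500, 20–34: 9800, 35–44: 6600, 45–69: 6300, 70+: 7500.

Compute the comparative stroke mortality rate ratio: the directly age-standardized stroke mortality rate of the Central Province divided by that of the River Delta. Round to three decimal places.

1.094

Standard total = 61500; weights = 0.2179, 0.1691, 0.1220, 0.1593, 0.1073, 0.1024, 0.1220.
The Central Province: 0.2179×11.5 + 0.1691×17.9 + 0.1220×43.7 + 0.1593×43.3 + 0.1073×90.9 + 0.1024×123.2 + 0.1220×186.6 = 62.8935 per 100000.
The River Delta: 0.2179×7.8 + 0.1691×11.3 + 0.1220×27.0 + 0.1593×44.1 + 0.1073×64.7 + 0.1024×123.4 + 0.1220×196.4 = 57.4660 per 100000.
Ratio = 62.8935 ÷ 57.4660 = 1.09445.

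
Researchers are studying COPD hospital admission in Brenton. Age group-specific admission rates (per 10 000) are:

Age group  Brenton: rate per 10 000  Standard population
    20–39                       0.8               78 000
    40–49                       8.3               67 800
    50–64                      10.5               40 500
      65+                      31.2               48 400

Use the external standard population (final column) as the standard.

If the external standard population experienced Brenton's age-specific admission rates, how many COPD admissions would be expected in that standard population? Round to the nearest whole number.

256

Expected COPD admissions = Σ (standard pop × age-specific rate ÷ 10 000)
= 78 000×0.8/10 000 + 67 800×8.3/10 000 + 40 500×10.5/10 000 + 48 400×31.2/10 000
= 6.24 + 56.27 + 42.52 + 151.01 = 256.05.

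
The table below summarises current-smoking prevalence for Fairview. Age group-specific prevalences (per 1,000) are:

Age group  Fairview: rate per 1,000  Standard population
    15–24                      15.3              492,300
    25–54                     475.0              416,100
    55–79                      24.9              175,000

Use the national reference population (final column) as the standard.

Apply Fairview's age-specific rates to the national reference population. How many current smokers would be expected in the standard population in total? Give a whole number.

Expected current smokers = Σ (standard pop × age-specific rate ÷ 1,000)
= 492,300×15.3/1,000 + 416,100×475.0/1,000 + 175,000×24.9/1,000
= 7532.19 + 197647.50 + 4357.50 = 209537.19.

209537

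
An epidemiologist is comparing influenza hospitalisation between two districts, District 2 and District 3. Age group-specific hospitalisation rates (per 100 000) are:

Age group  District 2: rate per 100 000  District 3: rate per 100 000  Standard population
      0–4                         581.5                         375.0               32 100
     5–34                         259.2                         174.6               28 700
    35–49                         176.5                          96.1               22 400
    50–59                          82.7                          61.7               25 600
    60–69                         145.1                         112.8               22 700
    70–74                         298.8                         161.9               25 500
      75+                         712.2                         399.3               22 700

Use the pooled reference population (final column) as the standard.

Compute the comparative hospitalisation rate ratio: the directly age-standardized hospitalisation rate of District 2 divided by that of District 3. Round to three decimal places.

Standard total = 179 700; weights = 0.1786, 0.1597, 0.1247, 0.1425, 0.1263, 0.1419, 0.1263.
District 2: 0.1786×581.5 + 0.1597×259.2 + 0.1247×176.5 + 0.1425×82.7 + 0.1263×145.1 + 0.1419×298.8 + 0.1263×712.2 = 329.7497 per 100 000.
District 3: 0.1786×375.0 + 0.1597×174.6 + 0.1247×96.1 + 0.1425×61.7 + 0.1263×112.8 + 0.1419×161.9 + 0.1263×399.3 = 203.3044 per 100 000.
Ratio = 329.7497 ÷ 203.3044 = 1.62195.

1.622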